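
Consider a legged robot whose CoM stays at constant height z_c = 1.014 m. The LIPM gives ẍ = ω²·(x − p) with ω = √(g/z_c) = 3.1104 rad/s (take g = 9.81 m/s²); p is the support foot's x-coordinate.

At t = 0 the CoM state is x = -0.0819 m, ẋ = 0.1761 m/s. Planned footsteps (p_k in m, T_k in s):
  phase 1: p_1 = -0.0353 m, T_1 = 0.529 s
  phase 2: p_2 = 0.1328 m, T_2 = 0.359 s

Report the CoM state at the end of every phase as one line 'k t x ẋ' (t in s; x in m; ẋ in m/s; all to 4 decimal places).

1 0.5290 -0.0193 0.1117
2 0.8880 -0.0754 -0.4562

phase 1: p=-0.0353, T=0.529, ωT=1.645402, cosh=2.688013, sinh=2.495078; start (x,ẋ)=(-0.081900, 0.176100) → end (x,ẋ)=(-0.019299, 0.111711)
phase 2: p=0.1328, T=0.359, ωT=1.116634, cosh=1.690967, sinh=1.363587; start (x,ẋ)=(-0.019299, 0.111711) → end (x,ẋ)=(-0.075420, -0.456197)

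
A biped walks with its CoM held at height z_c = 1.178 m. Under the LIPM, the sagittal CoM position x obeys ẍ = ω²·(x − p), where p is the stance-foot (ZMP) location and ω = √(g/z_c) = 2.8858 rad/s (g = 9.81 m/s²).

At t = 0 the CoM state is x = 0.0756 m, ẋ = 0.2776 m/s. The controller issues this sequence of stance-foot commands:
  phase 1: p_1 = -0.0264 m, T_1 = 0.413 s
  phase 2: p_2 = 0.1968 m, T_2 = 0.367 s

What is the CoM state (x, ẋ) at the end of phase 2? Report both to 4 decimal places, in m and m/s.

x = 0.7777, ẋ = 1.8978

phase 1: p=-0.0264, T=0.413, ωT=1.191835, cosh=1.798392, sinh=1.494728; start (x,ẋ)=(0.075600, 0.277600) → end (x,ẋ)=(0.300822, 0.939209)
phase 2: p=0.1968, T=0.367, ωT=1.059089, cosh=1.615257, sinh=1.268485; start (x,ẋ)=(0.300822, 0.939209) → end (x,ẋ)=(0.777661, 1.897845)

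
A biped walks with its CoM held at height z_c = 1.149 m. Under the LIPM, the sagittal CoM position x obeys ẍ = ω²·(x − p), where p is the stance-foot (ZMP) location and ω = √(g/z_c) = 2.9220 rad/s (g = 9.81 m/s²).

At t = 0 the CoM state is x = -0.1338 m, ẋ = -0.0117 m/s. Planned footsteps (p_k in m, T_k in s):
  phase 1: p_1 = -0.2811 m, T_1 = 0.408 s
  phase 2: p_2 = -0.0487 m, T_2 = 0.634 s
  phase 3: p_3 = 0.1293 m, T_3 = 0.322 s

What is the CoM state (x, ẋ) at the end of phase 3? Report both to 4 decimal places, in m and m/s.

x = 1.8184, ẋ = 5.1719

phase 1: p=-0.2811, T=0.408, ωT=1.192176, cosh=1.798901, sinh=1.495341; start (x,ẋ)=(-0.133800, -0.011700) → end (x,ẋ)=(-0.022109, 0.622563)
phase 2: p=-0.0487, T=0.634, ωT=1.852548, cosh=3.266441, sinh=3.109604; start (x,ẋ)=(-0.022109, 0.622563) → end (x,ẋ)=(0.700691, 2.275176)
phase 3: p=0.1293, T=0.322, ωT=0.940884, cosh=1.476264, sinh=1.085981; start (x,ẋ)=(0.700691, 2.275176) → end (x,ẋ)=(1.818409, 5.171920)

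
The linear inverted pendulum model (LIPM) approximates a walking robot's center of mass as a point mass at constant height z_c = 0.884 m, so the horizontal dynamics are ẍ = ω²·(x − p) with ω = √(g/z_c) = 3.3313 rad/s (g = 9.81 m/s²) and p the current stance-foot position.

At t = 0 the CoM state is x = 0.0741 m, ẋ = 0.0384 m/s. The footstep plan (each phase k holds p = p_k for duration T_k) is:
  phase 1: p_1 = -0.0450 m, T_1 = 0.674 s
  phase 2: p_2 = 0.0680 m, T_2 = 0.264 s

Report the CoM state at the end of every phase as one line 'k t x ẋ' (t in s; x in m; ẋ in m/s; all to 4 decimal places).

1 0.6740 0.5775 2.0357
2 0.9380 1.3969 4.5676

phase 1: p=-0.0450, T=0.674, ωT=2.245296, cosh=4.774554, sinh=4.668658; start (x,ẋ)=(0.074100, 0.038400) → end (x,ẋ)=(0.577465, 2.035670)
phase 2: p=0.0680, T=0.264, ωT=0.879463, cosh=1.412306, sinh=0.997300; start (x,ẋ)=(0.577465, 2.035670) → end (x,ẋ)=(1.396944, 4.567587)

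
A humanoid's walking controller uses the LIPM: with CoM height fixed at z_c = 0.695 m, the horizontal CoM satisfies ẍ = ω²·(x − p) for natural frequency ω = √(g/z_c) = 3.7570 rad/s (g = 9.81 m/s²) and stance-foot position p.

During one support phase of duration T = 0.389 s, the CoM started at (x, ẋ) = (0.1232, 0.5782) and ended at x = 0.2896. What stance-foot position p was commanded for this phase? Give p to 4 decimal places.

ωT = 3.7570·0.389 = 1.461473; cosh(ωT) = 2.272101, sinh(ωT) = 2.040206
x(T) = p + (x₀−p)·cosh(ωT) + (ẋ₀/ω)·sinh(ωT) ⇒ p·(1 − cosh) = x(T) − x₀·cosh − (ẋ₀/ω)·sinh
numerator   = 0.2896 − (0.1232)·2.272101 − (0.5782/3.7570)·2.040206 = -0.304309
denominator = 1 − 2.272101 = -1.272101
p = -0.304309 / -1.272101 = 0.2392

p = 0.2392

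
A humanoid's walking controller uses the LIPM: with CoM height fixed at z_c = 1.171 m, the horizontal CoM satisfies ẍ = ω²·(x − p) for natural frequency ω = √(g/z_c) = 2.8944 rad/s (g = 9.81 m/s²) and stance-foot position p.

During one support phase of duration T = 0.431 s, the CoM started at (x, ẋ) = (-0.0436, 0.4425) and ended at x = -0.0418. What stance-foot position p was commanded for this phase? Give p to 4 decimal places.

p = 0.2305

ωT = 2.8944·0.431 = 1.247486; cosh(ωT) = 1.884403, sinh(ωT) = 1.597177
x(T) = p + (x₀−p)·cosh(ωT) + (ẋ₀/ω)·sinh(ωT) ⇒ p·(1 − cosh) = x(T) − x₀·cosh − (ẋ₀/ω)·sinh
numerator   = -0.0418 − (-0.0436)·1.884403 − (0.4425/2.8944)·1.597177 = -0.203819
denominator = 1 − 1.884403 = -0.884403
p = -0.203819 / -0.884403 = 0.2305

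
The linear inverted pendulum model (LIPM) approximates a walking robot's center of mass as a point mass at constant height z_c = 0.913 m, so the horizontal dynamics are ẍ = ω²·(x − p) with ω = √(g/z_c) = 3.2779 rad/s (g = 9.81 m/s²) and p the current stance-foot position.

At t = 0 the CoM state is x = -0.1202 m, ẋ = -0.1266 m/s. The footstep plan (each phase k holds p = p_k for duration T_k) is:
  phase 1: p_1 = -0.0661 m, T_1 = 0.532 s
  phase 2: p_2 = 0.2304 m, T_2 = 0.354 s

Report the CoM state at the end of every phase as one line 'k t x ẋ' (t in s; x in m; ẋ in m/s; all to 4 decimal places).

1 0.5320 -0.3326 -0.8647
2 0.8860 -1.1357 -4.1706

phase 1: p=-0.0661, T=0.532, ωT=1.743843, cosh=2.947063, sinh=2.772216; start (x,ẋ)=(-0.120200, -0.126600) → end (x,ẋ)=(-0.332605, -0.864707)
phase 2: p=0.2304, T=0.354, ωT=1.160377, cosh=1.752251, sinh=1.438883; start (x,ẋ)=(-0.332605, -0.864707) → end (x,ẋ)=(-1.135703, -4.170609)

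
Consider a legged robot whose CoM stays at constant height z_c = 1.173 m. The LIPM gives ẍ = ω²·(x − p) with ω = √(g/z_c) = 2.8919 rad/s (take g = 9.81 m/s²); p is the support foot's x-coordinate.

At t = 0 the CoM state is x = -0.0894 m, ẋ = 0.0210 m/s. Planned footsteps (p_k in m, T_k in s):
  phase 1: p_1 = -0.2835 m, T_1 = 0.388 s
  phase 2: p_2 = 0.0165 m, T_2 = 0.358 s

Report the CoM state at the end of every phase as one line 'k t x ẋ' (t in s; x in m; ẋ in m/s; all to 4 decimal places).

phase 1: p=-0.2835, T=0.388, ωT=1.122057, cosh=1.698387, sinh=1.372778; start (x,ẋ)=(-0.089400, 0.021000) → end (x,ẋ)=(0.056126, 0.806231)
phase 2: p=0.0165, T=0.358, ωT=1.035300, cosh=1.585536, sinh=1.230416; start (x,ẋ)=(0.056126, 0.806231) → end (x,ẋ)=(0.422355, 1.419306)

1 0.3880 0.0561 0.8062
2 0.7460 0.4224 1.4193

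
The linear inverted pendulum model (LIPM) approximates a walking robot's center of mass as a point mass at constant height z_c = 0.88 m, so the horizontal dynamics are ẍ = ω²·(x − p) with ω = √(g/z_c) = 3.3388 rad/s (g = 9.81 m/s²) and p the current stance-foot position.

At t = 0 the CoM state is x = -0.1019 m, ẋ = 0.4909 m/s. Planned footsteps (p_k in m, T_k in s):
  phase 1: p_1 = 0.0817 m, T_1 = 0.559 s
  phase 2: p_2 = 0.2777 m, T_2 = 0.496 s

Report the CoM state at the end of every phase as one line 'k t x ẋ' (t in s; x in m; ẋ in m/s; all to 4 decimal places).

phase 1: p=0.0817, T=0.559, ωT=1.866389, cosh=3.309796, sinh=3.155115; start (x,ẋ)=(-0.101900, 0.490900) → end (x,ẋ)=(-0.062086, -0.309318)
phase 2: p=0.2777, T=0.496, ωT=1.656045, cosh=2.714721, sinh=2.523829; start (x,ẋ)=(-0.062086, -0.309318) → end (x,ẋ)=(-0.878540, -3.702936)

1 0.5590 -0.0621 -0.3093
2 1.0550 -0.8785 -3.7029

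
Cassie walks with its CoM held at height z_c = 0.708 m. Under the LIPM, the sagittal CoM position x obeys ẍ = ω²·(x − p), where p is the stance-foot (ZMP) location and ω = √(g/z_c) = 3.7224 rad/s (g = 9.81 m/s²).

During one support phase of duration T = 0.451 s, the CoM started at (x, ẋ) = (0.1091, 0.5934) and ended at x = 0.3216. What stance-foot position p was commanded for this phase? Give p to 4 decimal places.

p = 0.2218

ωT = 3.7224·0.451 = 1.678802; cosh(ωT) = 2.772866, sinh(ωT) = 2.586268
x(T) = p + (x₀−p)·cosh(ωT) + (ẋ₀/ω)·sinh(ωT) ⇒ p·(1 − cosh) = x(T) − x₀·cosh − (ẋ₀/ω)·sinh
numerator   = 0.3216 − (0.1091)·2.772866 − (0.5934/3.7224)·2.586268 = -0.393205
denominator = 1 − 2.772866 = -1.772866
p = -0.393205 / -1.772866 = 0.2218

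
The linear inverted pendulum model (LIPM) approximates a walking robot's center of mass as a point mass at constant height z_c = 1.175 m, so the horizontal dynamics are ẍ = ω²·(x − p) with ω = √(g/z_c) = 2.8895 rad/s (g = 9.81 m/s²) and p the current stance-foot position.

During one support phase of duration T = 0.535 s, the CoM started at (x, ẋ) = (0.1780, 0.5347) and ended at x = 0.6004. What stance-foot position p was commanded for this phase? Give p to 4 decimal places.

ωT = 2.8895·0.535 = 1.545883; cosh(ωT) = 2.452617, sinh(ωT) = 2.239493
x(T) = p + (x₀−p)·cosh(ωT) + (ẋ₀/ω)·sinh(ωT) ⇒ p·(1 − cosh) = x(T) − x₀·cosh − (ẋ₀/ω)·sinh
numerator   = 0.6004 − (0.1780)·2.452617 − (0.5347/2.8895)·2.239493 = -0.250583
denominator = 1 − 2.452617 = -1.452617
p = -0.250583 / -1.452617 = 0.1725

p = 0.1725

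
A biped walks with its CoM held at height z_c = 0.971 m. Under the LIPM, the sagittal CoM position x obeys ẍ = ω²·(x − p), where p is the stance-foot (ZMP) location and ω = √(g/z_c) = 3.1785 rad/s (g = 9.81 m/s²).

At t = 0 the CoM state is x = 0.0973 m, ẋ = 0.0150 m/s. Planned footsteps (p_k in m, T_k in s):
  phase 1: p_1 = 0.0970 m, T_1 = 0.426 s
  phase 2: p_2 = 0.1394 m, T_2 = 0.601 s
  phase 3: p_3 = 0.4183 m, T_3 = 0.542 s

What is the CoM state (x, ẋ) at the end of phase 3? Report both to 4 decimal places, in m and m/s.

x = -0.8223, ẋ = -3.7814

phase 1: p=0.0970, T=0.426, ωT=1.354041, cosh=2.065620, sinh=1.807425; start (x,ẋ)=(0.097300, 0.015000) → end (x,ẋ)=(0.106149, 0.032708)
phase 2: p=0.1394, T=0.601, ωT=1.910278, cosh=3.451504, sinh=3.303465; start (x,ẋ)=(0.106149, 0.032708) → end (x,ẋ)=(0.058629, -0.236243)
phase 3: p=0.4183, T=0.542, ωT=1.722747, cosh=2.889233, sinh=2.710658; start (x,ẋ)=(0.058629, -0.236243) → end (x,ẋ)=(-0.822345, -3.781427)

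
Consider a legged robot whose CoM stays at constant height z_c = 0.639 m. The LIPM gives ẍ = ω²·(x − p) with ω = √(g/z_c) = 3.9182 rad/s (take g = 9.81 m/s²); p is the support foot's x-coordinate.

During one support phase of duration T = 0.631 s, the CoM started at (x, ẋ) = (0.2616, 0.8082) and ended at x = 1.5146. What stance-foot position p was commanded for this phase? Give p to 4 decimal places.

ωT = 3.9182·0.631 = 2.472384; cosh(ωT) = 5.967525, sinh(ωT) = 5.883142
x(T) = p + (x₀−p)·cosh(ωT) + (ẋ₀/ω)·sinh(ωT) ⇒ p·(1 − cosh) = x(T) − x₀·cosh − (ẋ₀/ω)·sinh
numerator   = 1.5146 − (0.2616)·5.967525 − (0.8082/3.9182)·5.883142 = -1.260010
denominator = 1 − 5.967525 = -4.967525
p = -1.260010 / -4.967525 = 0.2536

p = 0.2536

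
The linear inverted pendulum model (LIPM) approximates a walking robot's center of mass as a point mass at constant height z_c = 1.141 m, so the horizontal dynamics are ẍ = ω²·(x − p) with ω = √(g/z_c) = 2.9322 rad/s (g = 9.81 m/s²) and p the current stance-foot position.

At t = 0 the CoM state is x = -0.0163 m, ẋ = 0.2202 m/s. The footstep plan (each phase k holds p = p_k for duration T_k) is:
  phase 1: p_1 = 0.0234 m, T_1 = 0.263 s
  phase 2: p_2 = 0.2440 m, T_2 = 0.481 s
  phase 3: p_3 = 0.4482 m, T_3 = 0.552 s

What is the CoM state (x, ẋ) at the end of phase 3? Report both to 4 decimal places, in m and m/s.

x = -1.5831, ẋ = -5.7988

phase 1: p=0.0234, T=0.263, ωT=0.771169, cosh=1.312382, sinh=0.849910; start (x,ẋ)=(-0.016300, 0.220200) → end (x,ẋ)=(0.035124, 0.190050)
phase 2: p=0.2440, T=0.481, ωT=1.410388, cosh=2.170797, sinh=1.926749; start (x,ẋ)=(0.035124, 0.190050) → end (x,ẋ)=(-0.084545, -0.767507)
phase 3: p=0.4482, T=0.552, ωT=1.618574, cosh=2.622036, sinh=2.423855; start (x,ẋ)=(-0.084545, -0.767507) → end (x,ẋ)=(-1.583124, -5.798772)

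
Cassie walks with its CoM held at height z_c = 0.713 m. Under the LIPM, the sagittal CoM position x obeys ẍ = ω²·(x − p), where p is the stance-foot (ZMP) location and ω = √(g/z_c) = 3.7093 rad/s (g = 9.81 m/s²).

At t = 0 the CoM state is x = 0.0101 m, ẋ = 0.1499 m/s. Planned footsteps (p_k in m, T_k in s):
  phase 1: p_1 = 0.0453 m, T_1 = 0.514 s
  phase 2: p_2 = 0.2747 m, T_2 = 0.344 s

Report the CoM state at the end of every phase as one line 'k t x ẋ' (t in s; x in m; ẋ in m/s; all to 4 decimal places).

phase 1: p=0.0453, T=0.514, ωT=1.906580, cosh=3.439311, sinh=3.290723; start (x,ẋ)=(0.010100, 0.149900) → end (x,ẋ)=(0.057221, 0.085892)
phase 2: p=0.2747, T=0.344, ωT=1.275999, cosh=1.930715, sinh=1.651564; start (x,ẋ)=(0.057221, 0.085892) → end (x,ẋ)=(-0.106947, -1.166477)

1 0.5140 0.0572 0.0859
2 0.8580 -0.1069 -1.1665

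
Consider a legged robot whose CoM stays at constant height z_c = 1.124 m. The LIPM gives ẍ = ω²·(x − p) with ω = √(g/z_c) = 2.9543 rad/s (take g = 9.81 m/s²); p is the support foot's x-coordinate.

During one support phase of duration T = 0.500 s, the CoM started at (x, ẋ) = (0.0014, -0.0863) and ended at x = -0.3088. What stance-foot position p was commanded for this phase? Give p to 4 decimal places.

ωT = 2.9543·0.500 = 1.477150; cosh(ωT) = 2.304365, sinh(ωT) = 2.076078
x(T) = p + (x₀−p)·cosh(ωT) + (ẋ₀/ω)·sinh(ωT) ⇒ p·(1 − cosh) = x(T) − x₀·cosh − (ẋ₀/ω)·sinh
numerator   = -0.3088 − (0.0014)·2.304365 − (-0.0863/2.9543)·2.076078 = -0.251380
denominator = 1 − 2.304365 = -1.304365
p = -0.251380 / -1.304365 = 0.1927

p = 0.1927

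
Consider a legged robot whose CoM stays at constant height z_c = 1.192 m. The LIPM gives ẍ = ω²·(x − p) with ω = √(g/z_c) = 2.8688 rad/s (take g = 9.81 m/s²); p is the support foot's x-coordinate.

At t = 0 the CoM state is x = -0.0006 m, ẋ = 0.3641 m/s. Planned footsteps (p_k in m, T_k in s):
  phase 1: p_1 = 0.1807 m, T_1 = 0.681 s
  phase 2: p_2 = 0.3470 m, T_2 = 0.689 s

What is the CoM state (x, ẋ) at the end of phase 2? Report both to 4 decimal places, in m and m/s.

phase 1: p=0.1807, T=0.681, ωT=1.953653, cosh=3.598082, sinh=3.456327; start (x,ẋ)=(-0.000600, 0.364100) → end (x,ẋ)=(-0.032965, -0.487620)
phase 2: p=0.3470, T=0.689, ωT=1.976603, cosh=3.678361, sinh=3.539822; start (x,ẋ)=(-0.032965, -0.487620) → end (x,ẋ)=(-1.652325, -5.652204)

x = -1.6523, ẋ = -5.6522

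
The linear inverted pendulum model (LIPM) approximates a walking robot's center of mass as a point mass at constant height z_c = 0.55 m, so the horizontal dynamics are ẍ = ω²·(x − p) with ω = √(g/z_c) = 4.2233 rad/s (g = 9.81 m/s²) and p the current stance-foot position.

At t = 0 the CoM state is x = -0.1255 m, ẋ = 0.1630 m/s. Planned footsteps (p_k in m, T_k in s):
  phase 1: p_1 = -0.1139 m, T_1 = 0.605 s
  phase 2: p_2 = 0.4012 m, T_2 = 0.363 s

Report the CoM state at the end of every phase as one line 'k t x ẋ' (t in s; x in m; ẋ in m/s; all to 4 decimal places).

1 0.6050 0.0579 0.7420
2 0.9680 -0.0430 -1.4029

phase 1: p=-0.1139, T=0.605, ωT=2.555096, cosh=6.475113, sinh=6.397429; start (x,ẋ)=(-0.125500, 0.163000) → end (x,ẋ)=(0.057900, 0.742032)
phase 2: p=0.4012, T=0.363, ωT=1.533058, cosh=2.424097, sinh=2.208223; start (x,ẋ)=(0.057900, 0.742032) → end (x,ẋ)=(-0.043009, -1.402854)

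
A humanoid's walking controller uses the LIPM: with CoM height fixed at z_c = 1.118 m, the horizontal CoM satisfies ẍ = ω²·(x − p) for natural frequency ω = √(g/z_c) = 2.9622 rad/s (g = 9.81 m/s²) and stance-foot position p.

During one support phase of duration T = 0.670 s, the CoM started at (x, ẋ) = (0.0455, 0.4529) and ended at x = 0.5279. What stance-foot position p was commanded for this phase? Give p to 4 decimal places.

ωT = 2.9622·0.670 = 1.984674; cosh(ωT) = 3.707050, sinh(ωT) = 3.569625
x(T) = p + (x₀−p)·cosh(ωT) + (ẋ₀/ω)·sinh(ωT) ⇒ p·(1 − cosh) = x(T) − x₀·cosh − (ẋ₀/ω)·sinh
numerator   = 0.5279 − (0.0455)·3.707050 − (0.4529/2.9622)·3.569625 = -0.186542
denominator = 1 − 3.707050 = -2.707050
p = -0.186542 / -2.707050 = 0.0689

p = 0.0689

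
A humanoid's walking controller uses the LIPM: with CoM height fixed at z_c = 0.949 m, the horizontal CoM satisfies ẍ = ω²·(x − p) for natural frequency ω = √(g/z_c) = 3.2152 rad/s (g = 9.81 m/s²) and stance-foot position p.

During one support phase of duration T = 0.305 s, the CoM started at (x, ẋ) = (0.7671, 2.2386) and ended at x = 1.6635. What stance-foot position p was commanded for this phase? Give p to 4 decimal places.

p = 0.5773

ωT = 3.2152·0.305 = 0.980636; cosh(ωT) = 1.520612, sinh(ωT) = 1.145539
x(T) = p + (x₀−p)·cosh(ωT) + (ẋ₀/ω)·sinh(ωT) ⇒ p·(1 − cosh) = x(T) − x₀·cosh − (ẋ₀/ω)·sinh
numerator   = 1.6635 − (0.7671)·1.520612 − (2.2386/3.2152)·1.145539 = -0.300549
denominator = 1 − 1.520612 = -0.520612
p = -0.300549 / -0.520612 = 0.5773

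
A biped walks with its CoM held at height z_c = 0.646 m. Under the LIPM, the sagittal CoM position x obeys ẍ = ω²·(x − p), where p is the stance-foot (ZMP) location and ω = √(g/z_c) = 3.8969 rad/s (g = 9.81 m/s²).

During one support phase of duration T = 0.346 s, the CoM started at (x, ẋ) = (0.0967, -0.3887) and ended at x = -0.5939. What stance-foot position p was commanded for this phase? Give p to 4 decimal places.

p = 0.5814

ωT = 3.8969·0.346 = 1.348327; cosh(ωT) = 2.055327, sinh(ωT) = 1.795652
x(T) = p + (x₀−p)·cosh(ωT) + (ẋ₀/ω)·sinh(ωT) ⇒ p·(1 − cosh) = x(T) − x₀·cosh − (ẋ₀/ω)·sinh
numerator   = -0.5939 − (0.0967)·2.055327 − (-0.3887/3.8969)·1.795652 = -0.613541
denominator = 1 − 2.055327 = -1.055327
p = -0.613541 / -1.055327 = 0.5814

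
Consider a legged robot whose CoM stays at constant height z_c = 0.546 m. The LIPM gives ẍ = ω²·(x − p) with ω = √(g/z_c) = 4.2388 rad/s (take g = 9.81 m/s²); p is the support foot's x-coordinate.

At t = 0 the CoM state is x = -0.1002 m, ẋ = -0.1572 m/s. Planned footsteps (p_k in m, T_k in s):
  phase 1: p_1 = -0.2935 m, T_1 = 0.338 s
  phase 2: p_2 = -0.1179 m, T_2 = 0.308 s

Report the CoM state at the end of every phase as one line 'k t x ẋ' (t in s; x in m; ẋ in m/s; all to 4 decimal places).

1 0.3380 0.0613 1.2707
2 0.6460 0.7493 3.8146

phase 1: p=-0.2935, T=0.338, ωT=1.432714, cosh=2.214359, sinh=1.975699; start (x,ẋ)=(-0.100200, -0.157200) → end (x,ẋ)=(0.061265, 1.270711)
phase 2: p=-0.1179, T=0.308, ωT=1.305550, cosh=1.980371, sinh=1.709348; start (x,ẋ)=(0.061265, 1.270711) → end (x,ẋ)=(0.749343, 3.814634)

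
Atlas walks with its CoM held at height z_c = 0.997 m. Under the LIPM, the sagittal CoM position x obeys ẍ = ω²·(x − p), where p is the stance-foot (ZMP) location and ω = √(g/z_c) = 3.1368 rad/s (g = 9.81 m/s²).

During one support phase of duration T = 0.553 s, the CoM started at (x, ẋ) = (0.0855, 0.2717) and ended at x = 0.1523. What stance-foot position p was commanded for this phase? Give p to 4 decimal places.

ωT = 3.1368·0.553 = 1.734650; cosh(ωT) = 2.921704, sinh(ωT) = 2.745242
x(T) = p + (x₀−p)·cosh(ωT) + (ẋ₀/ω)·sinh(ωT) ⇒ p·(1 − cosh) = x(T) − x₀·cosh − (ẋ₀/ω)·sinh
numerator   = 0.1523 − (0.0855)·2.921704 − (0.2717/3.1368)·2.745242 = -0.335290
denominator = 1 − 2.921704 = -1.921704
p = -0.335290 / -1.921704 = 0.1745

p = 0.1745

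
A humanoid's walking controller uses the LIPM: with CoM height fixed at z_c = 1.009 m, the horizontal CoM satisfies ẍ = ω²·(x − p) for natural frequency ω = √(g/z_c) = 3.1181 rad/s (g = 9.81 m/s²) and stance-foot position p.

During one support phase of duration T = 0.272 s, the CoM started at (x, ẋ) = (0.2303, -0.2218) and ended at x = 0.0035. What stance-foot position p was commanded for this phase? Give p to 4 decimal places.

p = 0.6467

ωT = 3.1181·0.272 = 0.848123; cosh(ωT) = 1.381739, sinh(ωT) = 0.953521
x(T) = p + (x₀−p)·cosh(ωT) + (ẋ₀/ω)·sinh(ωT) ⇒ p·(1 − cosh) = x(T) − x₀·cosh − (ẋ₀/ω)·sinh
numerator   = 0.0035 − (0.2303)·1.381739 − (-0.2218/3.1181)·0.953521 = -0.246888
denominator = 1 − 1.381739 = -0.381739
p = -0.246888 / -0.381739 = 0.6467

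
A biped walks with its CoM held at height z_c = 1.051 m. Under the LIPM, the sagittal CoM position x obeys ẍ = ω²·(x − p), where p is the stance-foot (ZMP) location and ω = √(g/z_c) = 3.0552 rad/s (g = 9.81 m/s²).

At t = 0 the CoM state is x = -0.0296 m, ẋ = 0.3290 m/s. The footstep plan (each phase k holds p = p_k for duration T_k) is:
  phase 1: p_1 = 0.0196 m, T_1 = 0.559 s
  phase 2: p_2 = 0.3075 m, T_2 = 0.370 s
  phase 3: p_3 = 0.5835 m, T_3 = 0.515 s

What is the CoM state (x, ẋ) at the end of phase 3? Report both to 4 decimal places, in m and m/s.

x = 0.1384, ẋ = -1.1204

phase 1: p=0.0196, T=0.559, ωT=1.707857, cosh=2.849189, sinh=2.667935; start (x,ẋ)=(-0.029600, 0.329000) → end (x,ẋ)=(0.166717, 0.536350)
phase 2: p=0.3075, T=0.370, ωT=1.130424, cosh=1.709933, sinh=1.387037; start (x,ẋ)=(0.166717, 0.536350) → end (x,ẋ)=(0.310270, 0.320531)
phase 3: p=0.5835, T=0.515, ωT=1.573428, cosh=2.515243, sinh=2.307910; start (x,ẋ)=(0.310270, 0.320531) → end (x,ẋ)=(0.138390, -1.120368)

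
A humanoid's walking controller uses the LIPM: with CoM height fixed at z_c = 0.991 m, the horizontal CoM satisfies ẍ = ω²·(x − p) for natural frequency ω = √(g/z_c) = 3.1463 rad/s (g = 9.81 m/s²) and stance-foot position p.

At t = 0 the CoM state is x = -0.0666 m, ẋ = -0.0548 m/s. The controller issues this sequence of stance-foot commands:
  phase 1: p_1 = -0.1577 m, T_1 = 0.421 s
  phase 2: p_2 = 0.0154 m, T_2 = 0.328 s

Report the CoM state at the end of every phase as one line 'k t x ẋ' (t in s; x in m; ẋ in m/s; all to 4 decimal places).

1 0.4210 -0.0047 0.3905
2 0.7490 0.1356 0.5400

phase 1: p=-0.1577, T=0.421, ωT=1.324592, cosh=2.013282, sinh=1.747370; start (x,ẋ)=(-0.066600, -0.054800) → end (x,ẋ)=(-0.004724, 0.390517)
phase 2: p=0.0154, T=0.328, ωT=1.031986, cosh=1.581467, sinh=1.225168; start (x,ẋ)=(-0.004724, 0.390517) → end (x,ẋ)=(0.135641, 0.540015)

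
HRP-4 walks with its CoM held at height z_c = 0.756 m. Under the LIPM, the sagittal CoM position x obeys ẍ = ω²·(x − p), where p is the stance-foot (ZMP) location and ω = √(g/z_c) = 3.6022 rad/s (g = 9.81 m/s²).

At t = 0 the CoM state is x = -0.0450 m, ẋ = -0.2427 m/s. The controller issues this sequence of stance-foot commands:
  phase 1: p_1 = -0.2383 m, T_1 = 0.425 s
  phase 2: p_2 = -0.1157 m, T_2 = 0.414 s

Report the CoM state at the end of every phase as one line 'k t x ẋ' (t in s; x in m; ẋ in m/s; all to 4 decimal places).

phase 1: p=-0.2383, T=0.425, ωT=1.530935, cosh=2.419415, sinh=2.203082; start (x,ẋ)=(-0.045000, -0.242700) → end (x,ẋ)=(0.080939, 0.946825)
phase 2: p=-0.1157, T=0.414, ωT=1.491311, cosh=2.333996, sinh=2.108919; start (x,ẋ)=(0.080939, 0.946825) → end (x,ẋ)=(0.897577, 3.703706)

1 0.4250 0.0809 0.9468
2 0.8390 0.8976 3.7037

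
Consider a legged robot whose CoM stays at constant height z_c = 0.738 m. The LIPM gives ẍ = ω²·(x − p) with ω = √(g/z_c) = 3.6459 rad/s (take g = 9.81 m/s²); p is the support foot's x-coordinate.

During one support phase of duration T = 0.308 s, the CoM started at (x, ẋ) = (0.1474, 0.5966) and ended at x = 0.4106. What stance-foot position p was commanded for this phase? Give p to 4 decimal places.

p = 0.0926

ωT = 3.6459·0.308 = 1.122937; cosh(ωT) = 1.699596, sinh(ωT) = 1.374273
x(T) = p + (x₀−p)·cosh(ωT) + (ẋ₀/ω)·sinh(ωT) ⇒ p·(1 − cosh) = x(T) − x₀·cosh − (ẋ₀/ω)·sinh
numerator   = 0.4106 − (0.1474)·1.699596 − (0.5966/3.6459)·1.374273 = -0.064801
denominator = 1 − 1.699596 = -0.699596
p = -0.064801 / -0.699596 = 0.0926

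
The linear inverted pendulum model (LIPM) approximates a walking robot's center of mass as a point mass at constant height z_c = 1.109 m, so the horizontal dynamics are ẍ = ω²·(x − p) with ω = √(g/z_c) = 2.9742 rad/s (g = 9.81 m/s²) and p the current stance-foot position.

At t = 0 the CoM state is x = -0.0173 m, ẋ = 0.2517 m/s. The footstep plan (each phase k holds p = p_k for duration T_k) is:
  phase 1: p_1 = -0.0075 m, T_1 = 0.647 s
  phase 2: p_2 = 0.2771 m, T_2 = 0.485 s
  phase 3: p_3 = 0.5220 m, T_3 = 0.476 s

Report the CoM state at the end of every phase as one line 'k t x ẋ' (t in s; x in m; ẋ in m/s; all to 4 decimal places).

1 0.6470 0.2419 0.7828
2 1.1320 0.7242 1.5395
3 1.6080 1.9663 4.5235

phase 1: p=-0.0075, T=0.647, ωT=1.924307, cosh=3.498190, sinh=3.352213; start (x,ẋ)=(-0.017300, 0.251700) → end (x,ẋ)=(0.241908, 0.782787)
phase 2: p=0.2771, T=0.485, ωT=1.442487, cosh=2.233773, sinh=1.997433; start (x,ẋ)=(0.241908, 0.782787) → end (x,ẋ)=(0.724199, 1.539501)
phase 3: p=0.5220, T=0.476, ωT=1.415719, cosh=2.181100, sinh=1.938349; start (x,ẋ)=(0.724199, 1.539501) → end (x,ẋ)=(1.966341, 4.523488)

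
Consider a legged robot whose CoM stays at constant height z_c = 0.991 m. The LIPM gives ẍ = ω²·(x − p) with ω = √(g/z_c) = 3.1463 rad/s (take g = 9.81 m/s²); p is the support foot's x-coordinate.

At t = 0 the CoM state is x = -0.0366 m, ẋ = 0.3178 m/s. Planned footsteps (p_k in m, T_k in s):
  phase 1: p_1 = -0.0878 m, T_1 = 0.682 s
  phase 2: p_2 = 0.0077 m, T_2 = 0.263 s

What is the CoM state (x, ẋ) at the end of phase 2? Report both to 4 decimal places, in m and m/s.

x = 1.3646, ẋ = 4.4085

phase 1: p=-0.0878, T=0.682, ωT=2.145777, cosh=4.332827, sinh=4.215850; start (x,ẋ)=(-0.036600, 0.317800) → end (x,ẋ)=(0.559873, 2.056106)
phase 2: p=0.0077, T=0.263, ωT=0.827477, cosh=1.362345, sinh=0.925194; start (x,ẋ)=(0.559873, 2.056106) → end (x,ẋ)=(1.364565, 4.408470)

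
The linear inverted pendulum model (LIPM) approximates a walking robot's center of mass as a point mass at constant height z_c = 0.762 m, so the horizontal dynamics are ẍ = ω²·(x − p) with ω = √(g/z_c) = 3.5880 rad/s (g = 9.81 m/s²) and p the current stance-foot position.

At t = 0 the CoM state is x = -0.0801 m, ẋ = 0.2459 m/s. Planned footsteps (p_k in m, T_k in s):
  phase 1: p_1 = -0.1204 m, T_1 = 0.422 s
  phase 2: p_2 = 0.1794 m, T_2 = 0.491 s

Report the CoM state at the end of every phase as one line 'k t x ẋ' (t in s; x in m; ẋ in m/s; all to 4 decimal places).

phase 1: p=-0.1204, T=0.422, ωT=1.514136, cosh=2.382745, sinh=2.162747; start (x,ẋ)=(-0.080100, 0.245900) → end (x,ẋ)=(0.123846, 0.898642)
phase 2: p=0.1794, T=0.491, ωT=1.761708, cosh=2.997062, sinh=2.825311; start (x,ẋ)=(0.123846, 0.898642) → end (x,ẋ)=(0.720523, 2.130128)

1 0.4220 0.1238 0.8986
2 0.9130 0.7205 2.1301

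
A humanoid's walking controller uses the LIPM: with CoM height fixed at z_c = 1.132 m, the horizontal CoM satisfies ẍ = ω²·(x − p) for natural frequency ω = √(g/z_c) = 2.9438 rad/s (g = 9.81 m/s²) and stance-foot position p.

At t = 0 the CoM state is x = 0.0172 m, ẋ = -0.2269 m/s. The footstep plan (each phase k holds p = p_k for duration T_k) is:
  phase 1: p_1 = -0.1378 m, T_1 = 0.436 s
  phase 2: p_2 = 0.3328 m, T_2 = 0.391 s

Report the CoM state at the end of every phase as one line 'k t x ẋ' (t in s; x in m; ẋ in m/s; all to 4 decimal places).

1 0.4360 0.0350 0.3193
2 0.8270 -0.0308 -0.6920

phase 1: p=-0.1378, T=0.436, ωT=1.283497, cosh=1.943153, sinh=1.666086; start (x,ẋ)=(0.017200, -0.226900) → end (x,ẋ)=(0.034971, 0.319315)
phase 2: p=0.3328, T=0.391, ωT=1.151026, cosh=1.738873, sinh=1.422561; start (x,ẋ)=(0.034971, 0.319315) → end (x,ẋ)=(-0.030780, -0.691979)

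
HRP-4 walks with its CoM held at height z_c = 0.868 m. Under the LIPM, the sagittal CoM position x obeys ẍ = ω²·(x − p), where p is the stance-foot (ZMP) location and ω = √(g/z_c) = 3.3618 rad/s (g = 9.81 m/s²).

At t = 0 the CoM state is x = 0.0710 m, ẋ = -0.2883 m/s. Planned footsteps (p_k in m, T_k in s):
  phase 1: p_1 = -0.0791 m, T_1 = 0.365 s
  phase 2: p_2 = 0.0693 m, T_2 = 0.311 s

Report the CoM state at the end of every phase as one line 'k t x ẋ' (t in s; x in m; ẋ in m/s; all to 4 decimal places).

phase 1: p=-0.0791, T=0.365, ωT=1.227057, cosh=1.852165, sinh=1.559011; start (x,ẋ)=(0.071000, -0.288300) → end (x,ẋ)=(0.065213, 0.252707)
phase 2: p=0.0693, T=0.311, ωT=1.045520, cosh=1.598193, sinh=1.246684; start (x,ẋ)=(0.065213, 0.252707) → end (x,ẋ)=(0.156482, 0.386746)

1 0.3650 0.0652 0.2527
2 0.6760 0.1565 0.3867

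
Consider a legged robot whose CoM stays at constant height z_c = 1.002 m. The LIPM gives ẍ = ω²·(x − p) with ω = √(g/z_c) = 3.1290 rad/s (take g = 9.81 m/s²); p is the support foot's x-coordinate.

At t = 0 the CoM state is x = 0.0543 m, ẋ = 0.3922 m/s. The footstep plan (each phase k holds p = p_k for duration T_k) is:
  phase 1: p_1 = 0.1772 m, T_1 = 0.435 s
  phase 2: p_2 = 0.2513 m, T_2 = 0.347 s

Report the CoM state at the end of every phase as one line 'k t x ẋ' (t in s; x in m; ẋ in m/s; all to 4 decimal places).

phase 1: p=0.1772, T=0.435, ωT=1.361115, cosh=2.078457, sinh=1.822083; start (x,ẋ)=(0.054300, 0.392200) → end (x,ẋ)=(0.150144, 0.114482)
phase 2: p=0.2513, T=0.347, ωT=1.085763, cosh=1.649671, sinh=1.312027; start (x,ẋ)=(0.150144, 0.114482) → end (x,ẋ)=(0.132429, -0.226422)

1 0.4350 0.1501 0.1145
2 0.7820 0.1324 -0.2264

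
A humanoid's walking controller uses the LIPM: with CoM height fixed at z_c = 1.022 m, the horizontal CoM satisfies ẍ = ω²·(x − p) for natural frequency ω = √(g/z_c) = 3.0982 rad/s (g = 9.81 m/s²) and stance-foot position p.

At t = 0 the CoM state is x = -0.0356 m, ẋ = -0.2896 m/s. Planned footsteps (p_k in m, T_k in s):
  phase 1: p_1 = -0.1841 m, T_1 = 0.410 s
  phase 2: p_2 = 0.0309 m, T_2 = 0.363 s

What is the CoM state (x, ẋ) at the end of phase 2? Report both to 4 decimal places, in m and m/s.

x = -0.0222, ẋ = -0.0167

phase 1: p=-0.1841, T=0.410, ωT=1.270262, cosh=1.921272, sinh=1.640514; start (x,ẋ)=(-0.035600, -0.289600) → end (x,ẋ)=(-0.052136, 0.198372)
phase 2: p=0.0309, T=0.363, ωT=1.124647, cosh=1.701948, sinh=1.377181; start (x,ẋ)=(-0.052136, 0.198372) → end (x,ẋ)=(-0.022245, -0.016678)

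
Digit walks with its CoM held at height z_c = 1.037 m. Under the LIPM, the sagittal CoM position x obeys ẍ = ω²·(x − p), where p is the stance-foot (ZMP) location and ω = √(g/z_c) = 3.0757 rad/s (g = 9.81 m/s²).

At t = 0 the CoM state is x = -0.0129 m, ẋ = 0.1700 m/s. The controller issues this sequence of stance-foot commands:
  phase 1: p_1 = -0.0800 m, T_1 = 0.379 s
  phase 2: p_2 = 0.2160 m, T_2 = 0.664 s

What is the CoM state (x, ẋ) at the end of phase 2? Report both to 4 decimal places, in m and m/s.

x = 0.5693, ẋ = 1.2032

phase 1: p=-0.0800, T=0.379, ωT=1.165690, cosh=1.759922, sinh=1.448215; start (x,ẋ)=(-0.012900, 0.170000) → end (x,ẋ)=(0.118136, 0.598069)
phase 2: p=0.2160, T=0.664, ωT=2.042265, cosh=3.918891, sinh=3.789156; start (x,ẋ)=(0.118136, 0.598069) → end (x,ẋ)=(0.569283, 1.203233)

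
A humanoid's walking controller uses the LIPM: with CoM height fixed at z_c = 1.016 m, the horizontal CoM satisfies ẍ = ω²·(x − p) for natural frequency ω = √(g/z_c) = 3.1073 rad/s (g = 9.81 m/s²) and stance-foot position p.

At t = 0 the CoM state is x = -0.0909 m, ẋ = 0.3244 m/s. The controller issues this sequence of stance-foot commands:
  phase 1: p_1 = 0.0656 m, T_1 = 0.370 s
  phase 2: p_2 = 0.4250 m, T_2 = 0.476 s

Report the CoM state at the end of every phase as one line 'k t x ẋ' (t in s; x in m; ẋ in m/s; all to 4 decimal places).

1 0.3700 -0.0580 -0.1272
2 0.8460 -0.7750 -3.4158

phase 1: p=0.0656, T=0.370, ωT=1.149701, cosh=1.736990, sinh=1.420259; start (x,ẋ)=(-0.090900, 0.324400) → end (x,ẋ)=(-0.057965, -0.127181)
phase 2: p=0.4250, T=0.476, ωT=1.479075, cosh=2.308366, sinh=2.080517; start (x,ẋ)=(-0.057965, -0.127181) → end (x,ẋ)=(-0.775015, -3.415849)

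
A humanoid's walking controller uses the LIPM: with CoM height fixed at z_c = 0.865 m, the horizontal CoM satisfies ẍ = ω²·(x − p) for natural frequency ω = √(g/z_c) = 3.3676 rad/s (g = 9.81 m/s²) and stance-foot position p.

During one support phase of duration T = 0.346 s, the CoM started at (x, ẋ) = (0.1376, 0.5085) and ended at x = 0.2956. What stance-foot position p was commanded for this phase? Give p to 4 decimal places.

ωT = 3.3676·0.346 = 1.165190; cosh(ωT) = 1.759197, sinh(ωT) = 1.447334
x(T) = p + (x₀−p)·cosh(ωT) + (ẋ₀/ω)·sinh(ωT) ⇒ p·(1 − cosh) = x(T) − x₀·cosh − (ẋ₀/ω)·sinh
numerator   = 0.2956 − (0.1376)·1.759197 − (0.5085/3.3676)·1.447334 = -0.165010
denominator = 1 − 1.759197 = -0.759197
p = -0.165010 / -0.759197 = 0.2173

p = 0.2173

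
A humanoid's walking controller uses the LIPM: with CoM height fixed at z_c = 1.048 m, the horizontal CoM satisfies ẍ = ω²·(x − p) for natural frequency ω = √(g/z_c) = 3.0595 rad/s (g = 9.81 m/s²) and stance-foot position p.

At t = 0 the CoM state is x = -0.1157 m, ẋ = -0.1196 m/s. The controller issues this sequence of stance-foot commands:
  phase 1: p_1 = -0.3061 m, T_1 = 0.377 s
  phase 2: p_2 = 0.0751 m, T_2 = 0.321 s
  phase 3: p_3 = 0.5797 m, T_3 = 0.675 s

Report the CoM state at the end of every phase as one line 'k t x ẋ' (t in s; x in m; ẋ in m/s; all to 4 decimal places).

phase 1: p=-0.3061, T=0.377, ωT=1.153431, cosh=1.742300, sinh=1.426748; start (x,ẋ)=(-0.115700, -0.119600) → end (x,ẋ)=(-0.030140, 0.622743)
phase 2: p=0.0751, T=0.321, ωT=0.982100, cosh=1.522290, sinh=1.147766; start (x,ẋ)=(-0.030140, 0.622743) → end (x,ẋ)=(0.148516, 0.578437)
phase 3: p=0.5797, T=0.675, ωT=2.065163, cosh=4.006689, sinh=3.879891; start (x,ẋ)=(0.148516, 0.578437) → end (x,ẋ)=(-0.414378, -2.800765)

1 0.3770 -0.0301 0.6227
2 0.6980 0.1485 0.5784
3 1.3730 -0.4144 -2.8008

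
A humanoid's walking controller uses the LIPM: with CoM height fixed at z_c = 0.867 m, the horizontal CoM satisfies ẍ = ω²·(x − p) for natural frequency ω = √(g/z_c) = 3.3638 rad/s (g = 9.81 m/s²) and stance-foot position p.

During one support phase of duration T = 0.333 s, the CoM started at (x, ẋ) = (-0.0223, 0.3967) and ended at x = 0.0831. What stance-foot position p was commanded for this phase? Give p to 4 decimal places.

ωT = 3.3638·0.333 = 1.120145; cosh(ωT) = 1.695766, sinh(ωT) = 1.369534
x(T) = p + (x₀−p)·cosh(ωT) + (ẋ₀/ω)·sinh(ωT) ⇒ p·(1 − cosh) = x(T) − x₀·cosh − (ẋ₀/ω)·sinh
numerator   = 0.0831 − (-0.0223)·1.695766 − (0.3967/3.3638)·1.369534 = -0.040596
denominator = 1 − 1.695766 = -0.695766
p = -0.040596 / -0.695766 = 0.0583

p = 0.0583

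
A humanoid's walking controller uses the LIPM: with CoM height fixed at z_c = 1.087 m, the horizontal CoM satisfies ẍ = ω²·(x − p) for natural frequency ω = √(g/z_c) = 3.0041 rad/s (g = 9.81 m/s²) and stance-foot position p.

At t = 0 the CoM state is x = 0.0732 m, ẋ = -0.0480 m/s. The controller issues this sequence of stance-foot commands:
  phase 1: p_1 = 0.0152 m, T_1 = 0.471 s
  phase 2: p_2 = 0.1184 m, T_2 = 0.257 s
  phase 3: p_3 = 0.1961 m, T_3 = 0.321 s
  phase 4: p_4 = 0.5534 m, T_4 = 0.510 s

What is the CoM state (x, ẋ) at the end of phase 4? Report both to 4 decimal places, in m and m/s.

x = 0.1281, ẋ = -1.0168

phase 1: p=0.0152, T=0.471, ωT=1.414931, cosh=2.179573, sinh=1.936630; start (x,ẋ)=(0.073200, -0.048000) → end (x,ẋ)=(0.110671, 0.232815)
phase 2: p=0.1184, T=0.257, ωT=0.772054, cosh=1.313135, sinh=0.851072; start (x,ẋ)=(0.110671, 0.232815) → end (x,ẋ)=(0.174209, 0.285957)
phase 3: p=0.1961, T=0.321, ωT=0.964316, cosh=1.502119, sinh=1.120875; start (x,ẋ)=(0.174209, 0.285957) → end (x,ẋ)=(0.269911, 0.355828)
phase 4: p=0.5534, T=0.510, ωT=1.532091, cosh=2.421963, sinh=2.205880; start (x,ẋ)=(0.269911, 0.355828) → end (x,ẋ)=(0.128082, -1.016786)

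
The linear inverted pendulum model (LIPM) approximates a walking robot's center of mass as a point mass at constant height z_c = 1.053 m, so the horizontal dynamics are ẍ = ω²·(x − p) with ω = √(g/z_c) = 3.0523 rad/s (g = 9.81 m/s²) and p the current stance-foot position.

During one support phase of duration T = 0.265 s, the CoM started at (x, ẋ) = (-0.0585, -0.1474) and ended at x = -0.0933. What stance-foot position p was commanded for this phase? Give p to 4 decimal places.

p = -0.0836

ωT = 3.0523·0.265 = 0.808859; cosh(ωT) = 1.345356, sinh(ωT) = 0.899990
x(T) = p + (x₀−p)·cosh(ωT) + (ẋ₀/ω)·sinh(ωT) ⇒ p·(1 − cosh) = x(T) − x₀·cosh − (ẋ₀/ω)·sinh
numerator   = -0.0933 − (-0.0585)·1.345356 − (-0.1474/3.0523)·0.899990 = 0.028865
denominator = 1 − 1.345356 = -0.345356
p = 0.028865 / -0.345356 = -0.0836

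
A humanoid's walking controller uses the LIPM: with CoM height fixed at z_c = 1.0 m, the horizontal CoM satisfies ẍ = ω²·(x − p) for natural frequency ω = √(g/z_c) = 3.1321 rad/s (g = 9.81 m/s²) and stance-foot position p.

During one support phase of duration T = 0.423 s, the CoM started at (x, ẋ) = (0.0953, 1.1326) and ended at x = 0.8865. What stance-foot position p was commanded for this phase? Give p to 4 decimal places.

ωT = 3.1321·0.423 = 1.324878; cosh(ωT) = 2.013781, sinh(ωT) = 1.747946
x(T) = p + (x₀−p)·cosh(ωT) + (ẋ₀/ω)·sinh(ωT) ⇒ p·(1 − cosh) = x(T) − x₀·cosh − (ẋ₀/ω)·sinh
numerator   = 0.8865 − (0.0953)·2.013781 − (1.1326/3.1321)·1.747946 = 0.062511
denominator = 1 − 2.013781 = -1.013781
p = 0.062511 / -1.013781 = -0.0617

p = -0.0617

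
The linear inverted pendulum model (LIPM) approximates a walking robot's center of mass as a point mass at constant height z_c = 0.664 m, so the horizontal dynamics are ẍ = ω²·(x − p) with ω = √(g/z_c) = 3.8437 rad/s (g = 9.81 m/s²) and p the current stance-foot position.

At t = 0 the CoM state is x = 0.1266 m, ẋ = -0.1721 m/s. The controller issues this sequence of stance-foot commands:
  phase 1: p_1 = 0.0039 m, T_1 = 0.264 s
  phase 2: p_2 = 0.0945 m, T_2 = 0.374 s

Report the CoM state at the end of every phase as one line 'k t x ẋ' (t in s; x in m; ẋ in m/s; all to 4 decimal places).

phase 1: p=0.0039, T=0.264, ωT=1.014737, cosh=1.560568, sinh=1.198070; start (x,ẋ)=(0.126600, -0.172100) → end (x,ẋ)=(0.141739, 0.296462)
phase 2: p=0.0945, T=0.374, ωT=1.437544, cosh=2.223926, sinh=1.986416; start (x,ẋ)=(0.141739, 0.296462) → end (x,ẋ)=(0.352766, 1.019986)

1 0.2640 0.1417 0.2965
2 0.6380 0.3528 1.0200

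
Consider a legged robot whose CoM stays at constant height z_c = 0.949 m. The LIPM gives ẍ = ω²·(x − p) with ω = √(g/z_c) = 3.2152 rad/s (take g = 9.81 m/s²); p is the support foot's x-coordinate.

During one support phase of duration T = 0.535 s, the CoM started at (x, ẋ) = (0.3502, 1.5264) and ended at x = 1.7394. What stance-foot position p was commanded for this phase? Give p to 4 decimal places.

ωT = 3.2152·0.535 = 1.720132; cosh(ωT) = 2.882154, sinh(ωT) = 2.703112
x(T) = p + (x₀−p)·cosh(ωT) + (ẋ₀/ω)·sinh(ωT) ⇒ p·(1 − cosh) = x(T) − x₀·cosh − (ẋ₀/ω)·sinh
numerator   = 1.7394 − (0.3502)·2.882154 − (1.5264/3.2152)·2.703112 = -0.553219
denominator = 1 − 2.882154 = -1.882154
p = -0.553219 / -1.882154 = 0.2939

p = 0.2939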